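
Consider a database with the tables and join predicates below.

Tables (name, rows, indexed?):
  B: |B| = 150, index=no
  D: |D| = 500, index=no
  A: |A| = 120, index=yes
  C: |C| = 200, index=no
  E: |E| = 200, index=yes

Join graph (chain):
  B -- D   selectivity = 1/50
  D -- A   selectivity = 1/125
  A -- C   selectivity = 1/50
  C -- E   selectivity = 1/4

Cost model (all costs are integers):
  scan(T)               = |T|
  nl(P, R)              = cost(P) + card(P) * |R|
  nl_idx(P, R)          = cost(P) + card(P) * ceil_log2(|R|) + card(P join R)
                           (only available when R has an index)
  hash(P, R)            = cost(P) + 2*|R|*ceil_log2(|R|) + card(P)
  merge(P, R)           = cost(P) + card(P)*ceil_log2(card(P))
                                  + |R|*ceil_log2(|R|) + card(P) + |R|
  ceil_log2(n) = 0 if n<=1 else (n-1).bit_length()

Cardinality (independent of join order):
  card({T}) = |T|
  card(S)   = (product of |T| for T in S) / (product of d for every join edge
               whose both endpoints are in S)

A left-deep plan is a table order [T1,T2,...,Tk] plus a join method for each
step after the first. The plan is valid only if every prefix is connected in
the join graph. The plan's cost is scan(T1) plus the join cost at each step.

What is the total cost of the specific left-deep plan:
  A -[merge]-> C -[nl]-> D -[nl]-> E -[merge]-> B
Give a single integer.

step 1: scan A: cost=120, card=120
step 2: join C via merge
    card(P join C) = 120*200/(50) = 480
    cost = 120 + 120*7 + 200*8 + 120 + 200 = 2880
step 3: join D via nl
    card(P join D) = 480*500/(125) = 1920
    cost = 2880 + 480*500 = 242880
step 4: join E via nl
    card(P join E) = 1920*200/(4) = 96000
    cost = 242880 + 1920*200 = 626880
step 5: join B via merge
    card(P join B) = 96000*150/(50) = 288000
    cost = 626880 + 96000*17 + 150*8 + 96000 + 150 = 2356230

2356230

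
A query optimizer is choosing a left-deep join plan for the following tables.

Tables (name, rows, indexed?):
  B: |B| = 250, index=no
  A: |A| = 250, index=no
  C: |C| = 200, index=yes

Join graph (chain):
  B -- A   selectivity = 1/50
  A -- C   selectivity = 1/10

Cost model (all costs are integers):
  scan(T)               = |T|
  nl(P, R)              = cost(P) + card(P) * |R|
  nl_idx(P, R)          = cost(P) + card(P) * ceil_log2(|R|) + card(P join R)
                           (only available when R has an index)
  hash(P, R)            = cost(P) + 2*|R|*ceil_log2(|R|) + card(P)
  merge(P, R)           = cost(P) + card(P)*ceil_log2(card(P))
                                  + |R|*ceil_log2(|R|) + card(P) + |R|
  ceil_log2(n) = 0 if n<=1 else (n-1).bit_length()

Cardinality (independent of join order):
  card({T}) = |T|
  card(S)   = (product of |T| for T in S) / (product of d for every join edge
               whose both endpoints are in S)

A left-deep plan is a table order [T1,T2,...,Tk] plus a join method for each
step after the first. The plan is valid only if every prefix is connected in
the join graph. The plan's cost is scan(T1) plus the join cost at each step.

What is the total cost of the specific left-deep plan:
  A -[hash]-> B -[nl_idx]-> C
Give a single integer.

step 1: scan A: cost=250, card=250
step 2: join B via hash
    card(P join B) = 250*250/(50) = 1250
    cost = 250 + 2*250*8 + 250 = 4500
step 3: join C via nl_idx
    card(P join C) = 1250*200/(10) = 25000
    cost = 4500 + 1250*8 + 25000 = 39500

39500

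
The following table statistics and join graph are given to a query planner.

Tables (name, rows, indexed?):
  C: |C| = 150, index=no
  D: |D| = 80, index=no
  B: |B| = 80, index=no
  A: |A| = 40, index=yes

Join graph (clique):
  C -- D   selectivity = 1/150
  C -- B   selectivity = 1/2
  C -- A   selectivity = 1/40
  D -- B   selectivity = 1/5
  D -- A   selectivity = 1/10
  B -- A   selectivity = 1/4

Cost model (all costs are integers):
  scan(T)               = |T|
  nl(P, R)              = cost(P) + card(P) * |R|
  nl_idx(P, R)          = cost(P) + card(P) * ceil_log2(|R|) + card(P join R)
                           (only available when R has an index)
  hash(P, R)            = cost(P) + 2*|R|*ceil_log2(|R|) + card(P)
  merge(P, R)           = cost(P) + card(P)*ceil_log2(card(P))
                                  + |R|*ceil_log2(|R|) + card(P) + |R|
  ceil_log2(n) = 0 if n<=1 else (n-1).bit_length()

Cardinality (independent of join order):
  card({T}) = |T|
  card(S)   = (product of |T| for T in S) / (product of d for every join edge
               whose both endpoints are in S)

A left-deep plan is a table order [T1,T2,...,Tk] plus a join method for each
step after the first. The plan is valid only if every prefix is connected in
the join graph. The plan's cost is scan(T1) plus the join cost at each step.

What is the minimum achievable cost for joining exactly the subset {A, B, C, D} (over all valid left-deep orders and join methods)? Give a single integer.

Selinger DP over subsets of {A,B,C,D}:
  {C}: scan cost=150, card=150
  {D}: scan cost=80, card=80
  {B}: scan cost=80, card=80
  {A}: scan cost=40, card=40
  {CD}: card=80; try (D,hash)→1420, (C,merge)→2070, (D,merge)→2140, (C,hash)→2560, (C,nl)→12080, (D,nl)→12150; best=1420 via (D,hash)
  {BC}: card=6000; try (B,hash)→1420, (C,merge)→2070, (B,merge)→2140, (C,hash)→2560, (C,nl)→12080, (B,nl)→12150; best=1420 via (B,hash)
  {AC}: card=150; try (A,hash)→780, (A,nl_idx)→1200, (C,merge)→1670, (A,merge)→1780, (C,hash)→2480, (C,nl)→6040 …(+1); best=780 via (A,hash)
  {BD}: card=1280; try (D,hash)→1280, (B,hash)→1280, (D,merge)→1360, (B,merge)→1360, (D,nl)→6480, (B,nl)→6480; best=1280 via (D,hash)
  {AD}: card=320; try (A,hash)→640, (A,nl_idx)→880, (D,merge)→960, (A,merge)→1000, (D,hash)→1200, (D,nl)→3240 …(+1); best=640 via (A,hash)
  {AB}: card=800; try (A,hash)→640, (B,merge)→960, (A,merge)→1000, (B,hash)→1200, (A,nl_idx)→1360, (B,nl)→3240 …(+1); best=640 via (A,hash)
  {BCD}: card=640; try (B,hash)→2620, (B,merge)→2700, (C,hash)→4960, (B,nl)→7820, (D,hash)→8540, (C,merge)→17990 …(+3); best=2620 via (B,hash)
  {ACD}: card=8; try (A,nl_idx)→1908, (A,hash)→1980, (D,hash)→2050, (A,merge)→2340, (D,merge)→2770, (C,hash)→3360 …(+4); best=1908 via (A,nl_idx)
  {ABC}: card=1500; try (B,hash)→2050, (B,merge)→2770, (C,hash)→3840, (A,hash)→7900, (C,merge)→10790, (B,nl)→12780 …(+4); best=2050 via (B,hash)
  {ABD}: card=1280; try (B,hash)→2080, (D,hash)→2560, (A,hash)→3040, (B,merge)→4480, (D,merge)→10080, (A,nl_idx)→10240 …(+4); best=2080 via (B,hash)
  {ABCD}: card=16; try (B,nl)→2548, (B,merge)→2580, (B,hash)→3036, (A,hash)→3740, (D,hash)→4670, (C,hash)→5760 …(+7); best=2548 via (B,nl)

2548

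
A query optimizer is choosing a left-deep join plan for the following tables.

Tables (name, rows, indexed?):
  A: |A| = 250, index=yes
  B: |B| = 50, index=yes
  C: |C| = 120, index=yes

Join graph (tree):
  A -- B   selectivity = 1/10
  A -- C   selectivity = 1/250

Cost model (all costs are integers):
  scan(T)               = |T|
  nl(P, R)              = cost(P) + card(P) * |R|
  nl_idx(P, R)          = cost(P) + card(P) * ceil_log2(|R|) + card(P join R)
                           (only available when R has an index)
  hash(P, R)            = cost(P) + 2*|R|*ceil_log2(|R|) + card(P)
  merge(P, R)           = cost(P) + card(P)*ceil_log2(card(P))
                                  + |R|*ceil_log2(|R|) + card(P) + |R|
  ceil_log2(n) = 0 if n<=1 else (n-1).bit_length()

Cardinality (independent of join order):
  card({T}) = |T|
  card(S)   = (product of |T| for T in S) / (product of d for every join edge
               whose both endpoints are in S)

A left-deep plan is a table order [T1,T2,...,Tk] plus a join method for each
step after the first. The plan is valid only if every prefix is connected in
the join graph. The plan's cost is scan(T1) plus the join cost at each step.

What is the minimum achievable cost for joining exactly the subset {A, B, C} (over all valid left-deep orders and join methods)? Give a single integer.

1920

Selinger DP over subsets of {A,B,C}:
  {A}: scan cost=250, card=250
  {B}: scan cost=50, card=50
  {C}: scan cost=120, card=120
  {AB}: card=1250; try (B,hash)→1100, (A,nl_idx)→1700, (A,merge)→2650, (B,merge)→2850, (B,nl_idx)→3000, (A,hash)→4100 …(+2); best=1100 via (B,hash)
  {AC}: card=120; try (A,nl_idx)→1200, (C,nl_idx)→2120, (C,hash)→2180, (A,merge)→3330, (C,merge)→3460, (A,hash)→4240 …(+2); best=1200 via (A,nl_idx)
  {ABC}: card=600; try (B,hash)→1920, (B,merge)→2510, (B,nl_idx)→2520, (C,hash)→4030, (B,nl)→7200, (C,nl_idx)→10450 …(+2); best=1920 via (B,hash)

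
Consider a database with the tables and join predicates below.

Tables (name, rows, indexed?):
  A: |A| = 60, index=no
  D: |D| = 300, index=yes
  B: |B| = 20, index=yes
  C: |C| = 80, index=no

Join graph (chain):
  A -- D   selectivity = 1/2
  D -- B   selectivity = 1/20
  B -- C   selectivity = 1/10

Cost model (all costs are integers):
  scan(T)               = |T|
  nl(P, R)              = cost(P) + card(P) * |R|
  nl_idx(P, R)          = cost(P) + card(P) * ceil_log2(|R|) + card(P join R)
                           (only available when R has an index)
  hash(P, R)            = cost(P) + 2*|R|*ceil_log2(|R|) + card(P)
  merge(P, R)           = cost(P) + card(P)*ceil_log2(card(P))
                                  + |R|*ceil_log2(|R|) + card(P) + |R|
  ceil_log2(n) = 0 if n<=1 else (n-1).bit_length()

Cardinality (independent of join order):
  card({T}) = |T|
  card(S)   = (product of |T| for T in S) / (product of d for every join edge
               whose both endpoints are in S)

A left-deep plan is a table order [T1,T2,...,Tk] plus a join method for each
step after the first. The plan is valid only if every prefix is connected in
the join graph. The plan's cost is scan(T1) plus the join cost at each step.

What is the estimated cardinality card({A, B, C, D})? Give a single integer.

72000

Tables in S: A(60), B(20), C(80), D(300)
Edges inside S: A-D(d=2), D-B(d=20), B-C(d=10)
numerator = 60 * 20 * 80 * 300 = 28800000
denominator = 2 * 20 * 10 = 400
card(S) = 28800000 / 400 = 72000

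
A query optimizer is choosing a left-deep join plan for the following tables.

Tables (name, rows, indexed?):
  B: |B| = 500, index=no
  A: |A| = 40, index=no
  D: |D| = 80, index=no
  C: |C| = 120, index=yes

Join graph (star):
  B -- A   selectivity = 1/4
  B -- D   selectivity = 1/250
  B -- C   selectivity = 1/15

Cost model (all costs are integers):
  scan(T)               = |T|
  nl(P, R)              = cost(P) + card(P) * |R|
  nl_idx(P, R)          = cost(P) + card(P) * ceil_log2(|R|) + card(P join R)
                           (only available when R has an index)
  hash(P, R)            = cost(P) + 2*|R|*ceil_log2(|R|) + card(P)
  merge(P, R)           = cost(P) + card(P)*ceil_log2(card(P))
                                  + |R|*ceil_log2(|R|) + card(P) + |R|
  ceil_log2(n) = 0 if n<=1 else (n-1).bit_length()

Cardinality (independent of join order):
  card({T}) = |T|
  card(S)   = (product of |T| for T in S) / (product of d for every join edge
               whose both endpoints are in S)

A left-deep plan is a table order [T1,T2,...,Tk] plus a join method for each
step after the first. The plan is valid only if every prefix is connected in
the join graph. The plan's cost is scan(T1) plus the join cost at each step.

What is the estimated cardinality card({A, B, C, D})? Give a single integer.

Tables in S: A(40), B(500), C(120), D(80)
Edges inside S: B-A(d=4), B-D(d=250), B-C(d=15)
numerator = 40 * 500 * 120 * 80 = 192000000
denominator = 4 * 250 * 15 = 15000
card(S) = 192000000 / 15000 = 12800

12800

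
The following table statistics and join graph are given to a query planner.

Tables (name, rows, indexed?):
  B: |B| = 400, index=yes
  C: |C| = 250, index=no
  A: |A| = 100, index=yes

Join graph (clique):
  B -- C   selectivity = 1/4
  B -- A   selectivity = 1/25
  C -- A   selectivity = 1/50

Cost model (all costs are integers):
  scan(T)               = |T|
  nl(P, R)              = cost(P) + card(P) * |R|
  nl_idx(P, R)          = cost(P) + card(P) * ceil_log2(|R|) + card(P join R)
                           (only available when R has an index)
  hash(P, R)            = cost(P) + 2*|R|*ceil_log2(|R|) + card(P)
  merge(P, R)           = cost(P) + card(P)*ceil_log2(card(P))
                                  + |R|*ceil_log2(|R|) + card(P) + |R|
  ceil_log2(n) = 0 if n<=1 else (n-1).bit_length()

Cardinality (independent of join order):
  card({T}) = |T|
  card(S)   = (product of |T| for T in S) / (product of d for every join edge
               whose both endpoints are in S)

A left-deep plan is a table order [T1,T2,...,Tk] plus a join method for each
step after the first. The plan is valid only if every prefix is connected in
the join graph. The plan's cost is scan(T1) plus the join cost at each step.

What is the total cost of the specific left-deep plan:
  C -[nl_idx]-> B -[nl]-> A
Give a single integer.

2527500

step 1: scan C: cost=250, card=250
step 2: join B via nl_idx
    card(P join B) = 250*400/(4) = 25000
    cost = 250 + 250*9 + 25000 = 27500
step 3: join A via nl
    card(P join A) = 25000*100/(25*50) = 2000
    cost = 27500 + 25000*100 = 2527500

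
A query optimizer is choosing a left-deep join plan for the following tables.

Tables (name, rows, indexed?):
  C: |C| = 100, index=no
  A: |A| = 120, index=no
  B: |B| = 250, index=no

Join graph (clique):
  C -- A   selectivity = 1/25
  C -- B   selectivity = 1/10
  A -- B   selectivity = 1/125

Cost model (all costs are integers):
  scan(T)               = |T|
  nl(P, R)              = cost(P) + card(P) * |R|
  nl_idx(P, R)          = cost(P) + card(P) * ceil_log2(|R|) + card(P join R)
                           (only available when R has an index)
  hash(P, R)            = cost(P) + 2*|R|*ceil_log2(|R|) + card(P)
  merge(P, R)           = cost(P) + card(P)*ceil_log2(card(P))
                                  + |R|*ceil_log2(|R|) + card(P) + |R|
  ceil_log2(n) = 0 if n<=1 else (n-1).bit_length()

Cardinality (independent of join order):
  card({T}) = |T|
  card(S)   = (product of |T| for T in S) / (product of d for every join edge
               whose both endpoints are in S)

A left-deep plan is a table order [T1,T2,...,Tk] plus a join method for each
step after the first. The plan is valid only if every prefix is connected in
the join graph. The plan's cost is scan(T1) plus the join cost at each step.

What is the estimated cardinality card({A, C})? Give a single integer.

Tables in S: A(120), C(100)
Edges inside S: C-A(d=25)
numerator = 120 * 100 = 12000
denominator = 25 = 25
card(S) = 12000 / 25 = 480

480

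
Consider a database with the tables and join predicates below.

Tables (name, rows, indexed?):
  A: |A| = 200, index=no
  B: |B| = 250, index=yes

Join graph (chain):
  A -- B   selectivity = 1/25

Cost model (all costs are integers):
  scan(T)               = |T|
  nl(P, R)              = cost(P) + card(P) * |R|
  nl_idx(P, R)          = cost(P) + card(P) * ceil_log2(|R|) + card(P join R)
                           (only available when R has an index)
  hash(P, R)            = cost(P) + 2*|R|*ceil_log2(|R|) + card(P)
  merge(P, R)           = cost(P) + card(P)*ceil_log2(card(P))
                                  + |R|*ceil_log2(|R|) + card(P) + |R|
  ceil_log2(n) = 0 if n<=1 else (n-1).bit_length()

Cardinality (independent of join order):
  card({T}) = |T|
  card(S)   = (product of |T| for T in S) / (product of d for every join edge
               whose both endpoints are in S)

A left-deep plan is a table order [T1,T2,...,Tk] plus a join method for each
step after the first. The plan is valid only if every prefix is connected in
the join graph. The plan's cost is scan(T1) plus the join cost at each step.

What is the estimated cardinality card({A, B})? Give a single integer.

Tables in S: A(200), B(250)
Edges inside S: A-B(d=25)
numerator = 200 * 250 = 50000
denominator = 25 = 25
card(S) = 50000 / 25 = 2000

2000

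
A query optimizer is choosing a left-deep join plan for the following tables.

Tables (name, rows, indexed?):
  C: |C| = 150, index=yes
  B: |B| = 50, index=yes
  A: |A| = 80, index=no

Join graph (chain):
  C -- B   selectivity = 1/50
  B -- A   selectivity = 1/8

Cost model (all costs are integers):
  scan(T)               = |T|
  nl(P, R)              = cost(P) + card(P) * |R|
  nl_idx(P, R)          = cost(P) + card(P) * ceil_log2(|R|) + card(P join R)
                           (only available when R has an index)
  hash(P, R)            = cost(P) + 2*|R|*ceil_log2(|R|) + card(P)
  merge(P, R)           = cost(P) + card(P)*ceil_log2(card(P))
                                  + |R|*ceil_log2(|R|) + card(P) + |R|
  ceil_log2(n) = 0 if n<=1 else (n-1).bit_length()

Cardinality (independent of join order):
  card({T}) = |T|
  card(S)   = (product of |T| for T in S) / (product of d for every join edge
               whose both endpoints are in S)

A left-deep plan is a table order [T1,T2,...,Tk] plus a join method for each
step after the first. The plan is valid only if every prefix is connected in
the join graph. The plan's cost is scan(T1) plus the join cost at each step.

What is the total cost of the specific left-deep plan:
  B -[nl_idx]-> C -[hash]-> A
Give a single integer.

step 1: scan B: cost=50, card=50
step 2: join C via nl_idx
    card(P join C) = 50*150/(50) = 150
    cost = 50 + 50*8 + 150 = 600
step 3: join A via hash
    card(P join A) = 150*80/(8) = 1500
    cost = 600 + 2*80*7 + 150 = 1870

1870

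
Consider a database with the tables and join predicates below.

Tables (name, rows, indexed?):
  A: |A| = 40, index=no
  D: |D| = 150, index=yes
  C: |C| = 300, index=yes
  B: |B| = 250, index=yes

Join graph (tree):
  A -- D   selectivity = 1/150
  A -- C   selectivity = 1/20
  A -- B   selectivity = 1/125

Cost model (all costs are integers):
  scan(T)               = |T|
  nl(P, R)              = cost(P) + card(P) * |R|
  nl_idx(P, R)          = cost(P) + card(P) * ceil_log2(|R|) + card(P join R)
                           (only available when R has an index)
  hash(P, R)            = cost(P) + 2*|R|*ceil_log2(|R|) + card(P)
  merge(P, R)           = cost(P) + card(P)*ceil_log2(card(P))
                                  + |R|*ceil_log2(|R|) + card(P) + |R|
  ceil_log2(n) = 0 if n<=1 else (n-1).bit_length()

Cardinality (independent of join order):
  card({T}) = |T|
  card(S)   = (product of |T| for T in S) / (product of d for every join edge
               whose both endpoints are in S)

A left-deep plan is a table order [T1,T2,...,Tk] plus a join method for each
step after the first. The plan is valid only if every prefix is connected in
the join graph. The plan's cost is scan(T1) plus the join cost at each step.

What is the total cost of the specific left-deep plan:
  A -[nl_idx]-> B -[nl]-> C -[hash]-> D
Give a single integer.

step 1: scan A: cost=40, card=40
step 2: join B via nl_idx
    card(P join B) = 40*250/(125) = 80
    cost = 40 + 40*8 + 80 = 440
step 3: join C via nl
    card(P join C) = 80*300/(20) = 1200
    cost = 440 + 80*300 = 24440
step 4: join D via hash
    card(P join D) = 1200*150/(150) = 1200
    cost = 24440 + 2*150*8 + 1200 = 28040

28040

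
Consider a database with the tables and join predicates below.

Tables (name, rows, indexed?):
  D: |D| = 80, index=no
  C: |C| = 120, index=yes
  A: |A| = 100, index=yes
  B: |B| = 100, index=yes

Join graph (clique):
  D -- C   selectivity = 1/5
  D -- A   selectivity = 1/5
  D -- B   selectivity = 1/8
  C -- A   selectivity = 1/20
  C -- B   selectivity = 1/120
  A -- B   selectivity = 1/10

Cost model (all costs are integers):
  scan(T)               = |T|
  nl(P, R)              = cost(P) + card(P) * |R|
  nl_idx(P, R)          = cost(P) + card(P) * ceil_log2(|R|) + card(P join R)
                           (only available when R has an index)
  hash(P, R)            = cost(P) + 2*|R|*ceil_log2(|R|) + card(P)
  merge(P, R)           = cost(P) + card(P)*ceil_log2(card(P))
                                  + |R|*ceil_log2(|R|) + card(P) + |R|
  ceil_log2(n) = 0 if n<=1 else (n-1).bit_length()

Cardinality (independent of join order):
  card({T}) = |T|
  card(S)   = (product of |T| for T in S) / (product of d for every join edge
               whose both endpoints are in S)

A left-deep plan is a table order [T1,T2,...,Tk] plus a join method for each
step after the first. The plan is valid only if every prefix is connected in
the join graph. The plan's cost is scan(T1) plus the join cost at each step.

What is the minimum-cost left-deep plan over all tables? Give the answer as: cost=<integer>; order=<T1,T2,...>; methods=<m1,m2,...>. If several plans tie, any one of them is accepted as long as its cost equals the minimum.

cost=2640; order=B,C,A,D; methods=nl_idx,nl_idx,merge

Selinger DP (subsets sized 1..n):
  {D}: scan cost=80, card=80
  {C}: scan cost=120, card=120
  {A}: scan cost=100, card=100
  {B}: scan cost=100, card=100
  {CD}: card=1920; try (D,hash)→1360, (C,merge)→1680, (D,merge)→1720, (C,hash)→1840, (C,nl_idx)→2560, (C,nl)→9680 …(+1); best=1360 via (D,hash)
  {AD}: card=1600; try (D,hash)→1320, (A,merge)→1520, (D,merge)→1540, (A,hash)→1560, (A,nl_idx)→2240, (A,nl)→8080 …(+1); best=1320 via (D,hash)
  {BD}: card=1000; try (D,hash)→1320, (B,merge)→1520, (D,merge)→1540, (B,hash)→1560, (B,nl_idx)→1640, (B,nl)→8080 …(+1); best=1320 via (D,hash)
  {AC}: card=600; try (C,nl_idx)→1400, (A,nl_idx)→1560, (A,hash)→1640, (C,merge)→1860, (C,hash)→1880, (A,merge)→1880 …(+2); best=1400 via (C,nl_idx)
  {BC}: card=100; try (C,nl_idx)→900, (B,nl_idx)→1060, (B,hash)→1640, (C,merge)→1860, (C,hash)→1880, (B,merge)→1880 …(+2); best=900 via (C,nl_idx)
  {AB}: card=1000; try (B,hash)→1600, (A,hash)→1600, (B,merge)→1700, (A,merge)→1700, (B,nl_idx)→1800, (A,nl_idx)→1800 …(+2); best=1600 via (B,hash)
  {ACD}: card=1920; try (D,hash)→3120, (C,hash)→4600, (A,hash)→4680, (D,merge)→8640, (C,nl_idx)→14440, (A,nl_idx)→16720 …(+5); best=3120 via (D,hash)
  {BCD}: card=200; try (D,hash)→2120, (D,merge)→2340, (C,hash)→4000, (B,hash)→4680, (C,nl_idx)→8520, (D,nl)→8900 …(+5); best=2120 via (D,hash)
  {ABD}: card=2000; try (D,hash)→3720, (A,hash)→3720, (B,hash)→4320, (A,nl_idx)→10320, (A,merge)→13120, (D,merge)→13240 …(+5); best=3720 via (D,hash)
  {ABC}: card=50; try (A,nl_idx)→1650, (A,hash)→2400, (A,merge)→2500, (B,hash)→3400, (C,hash)→4280, (B,nl_idx)→5650 …(+6); best=1650 via (A,nl_idx)
  {ABCD}: card=20; try (D,merge)→2640, (D,hash)→2820, (A,nl_idx)→3540, (A,hash)→3720, (A,merge)→4720, (D,nl)→5650 …(+9); best=2640 via (D,merge)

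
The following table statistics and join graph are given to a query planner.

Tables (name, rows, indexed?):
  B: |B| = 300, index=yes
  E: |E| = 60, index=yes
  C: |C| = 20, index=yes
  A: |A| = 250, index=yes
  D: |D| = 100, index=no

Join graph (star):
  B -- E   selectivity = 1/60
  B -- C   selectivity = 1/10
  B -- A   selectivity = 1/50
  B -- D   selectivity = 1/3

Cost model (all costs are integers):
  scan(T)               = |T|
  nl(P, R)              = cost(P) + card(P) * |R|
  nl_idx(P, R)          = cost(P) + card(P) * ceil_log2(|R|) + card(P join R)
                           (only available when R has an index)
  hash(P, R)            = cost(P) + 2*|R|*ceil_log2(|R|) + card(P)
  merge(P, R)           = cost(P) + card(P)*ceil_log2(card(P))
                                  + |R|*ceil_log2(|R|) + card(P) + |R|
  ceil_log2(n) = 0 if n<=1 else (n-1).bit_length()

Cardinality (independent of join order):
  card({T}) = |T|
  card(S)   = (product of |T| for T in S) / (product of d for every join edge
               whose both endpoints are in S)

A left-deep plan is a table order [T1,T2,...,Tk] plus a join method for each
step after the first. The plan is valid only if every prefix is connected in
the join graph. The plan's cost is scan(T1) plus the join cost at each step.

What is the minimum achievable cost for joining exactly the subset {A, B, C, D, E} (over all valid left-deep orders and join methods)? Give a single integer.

Selinger DP over subsets of {A,B,C,D,E}:
  {B}: scan cost=300, card=300
  {E}: scan cost=60, card=60
  {C}: scan cost=20, card=20
  {A}: scan cost=250, card=250
  {D}: scan cost=100, card=100
  {BE}: card=300; try (B,nl_idx)→900, (E,hash)→1320, (E,nl_idx)→2400, (B,merge)→3480, (E,merge)→3720, (B,hash)→5520 …(+2); best=900 via (B,nl_idx)
  {BC}: card=600; try (C,hash)→800, (B,nl_idx)→800, (C,nl_idx)→2400, (B,merge)→3140, (C,merge)→3420, (B,hash)→5440 …(+2); best=800 via (C,hash)
  {AB}: card=1500; try (B,nl_idx)→4000, (A,nl_idx)→4200, (A,hash)→4600, (B,merge)→5500, (A,merge)→5550, (B,hash)→5900 …(+2); best=4000 via (B,nl_idx)
  {BD}: card=10000; try (D,hash)→2000, (B,merge)→3900, (D,merge)→4100, (B,hash)→5600, (B,nl_idx)→11000, (B,nl)→30100 …(+1); best=2000 via (D,hash)
  {BCE}: card=600; try (C,hash)→1400, (E,hash)→2120, (C,nl_idx)→3000, (C,merge)→4020, (E,nl_idx)→5000, (C,nl)→6900 …(+2); best=1400 via (C,hash)
  {ABE}: card=1500; try (A,nl_idx)→4800, (A,hash)→5200, (A,merge)→6150, (E,hash)→6220, (E,nl_idx)→14500, (E,merge)→22420 …(+2); best=4800 via (A,nl_idx)
  {BDE}: card=10000; try (D,hash)→2600, (D,merge)→4700, (E,hash)→12720, (D,nl)→30900, (E,nl_idx)→72000, (E,merge)→152420 …(+1); best=2600 via (D,hash)
  {ABC}: card=3000; try (A,hash)→5400, (C,hash)→5700, (A,nl_idx)→8600, (A,merge)→9650, (C,nl_idx)→14500, (C,merge)→22120 …(+2); best=5400 via (A,hash)
  {BCD}: card=20000; try (D,hash)→2800, (D,merge)→8200, (C,hash)→12200, (D,nl)→60800, (C,nl_idx)→72000, (C,merge)→152120 …(+1); best=2800 via (D,hash)
  {ABD}: card=50000; try (D,hash)→6900, (A,hash)→16000, (D,merge)→22800, (A,nl_idx)→132000, (D,nl)→154000, (A,merge)→154250 …(+1); best=6900 via (D,hash)
  {ABCE}: card=3000; try (A,hash)→6000, (C,hash)→6500, (E,hash)→9120, (A,nl_idx)→9200, (A,merge)→10250, (C,nl_idx)→15300 …(+6); best=6000 via (A,hash)
  {BCDE}: card=20000; try (D,hash)→3400, (D,merge)→8800, (C,hash)→12800, (E,hash)→23520, (D,nl)→61400, (C,nl_idx)→72600 …(+5); best=3400 via (D,hash)
  {ABDE}: card=50000; try (D,hash)→7700, (A,hash)→16600, (D,merge)→23600, (E,hash)→57620, (A,nl_idx)→132600, (D,nl)→154800 …(+5); best=7700 via (D,hash)
  {ABCD}: card=100000; try (D,hash)→9800, (A,hash)→26800, (D,merge)→45200, (C,hash)→57100, (A,nl_idx)→262800, (D,nl)→305400 …(+5); best=9800 via (D,hash)
  {ABCDE}: card=100000; try (D,hash)→10400, (A,hash)→27400, (D,merge)→45800, (C,hash)→57900, (E,hash)→110520, (A,nl_idx)→263400 …(+9); best=10400 via (D,hash)

10400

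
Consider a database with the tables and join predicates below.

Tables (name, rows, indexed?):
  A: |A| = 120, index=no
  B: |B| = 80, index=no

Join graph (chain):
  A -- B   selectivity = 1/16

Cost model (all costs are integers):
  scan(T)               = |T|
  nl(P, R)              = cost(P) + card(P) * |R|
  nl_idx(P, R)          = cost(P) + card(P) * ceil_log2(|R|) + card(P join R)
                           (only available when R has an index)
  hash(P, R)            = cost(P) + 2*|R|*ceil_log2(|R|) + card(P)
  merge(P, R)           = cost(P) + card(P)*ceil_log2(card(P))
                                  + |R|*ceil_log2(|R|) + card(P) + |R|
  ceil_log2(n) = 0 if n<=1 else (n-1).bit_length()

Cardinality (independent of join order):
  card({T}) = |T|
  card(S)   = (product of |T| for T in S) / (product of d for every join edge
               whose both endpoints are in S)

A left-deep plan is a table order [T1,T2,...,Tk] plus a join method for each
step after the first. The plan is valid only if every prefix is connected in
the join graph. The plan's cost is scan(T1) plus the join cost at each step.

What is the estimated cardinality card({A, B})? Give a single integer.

600

Tables in S: A(120), B(80)
Edges inside S: A-B(d=16)
numerator = 120 * 80 = 9600
denominator = 16 = 16
card(S) = 9600 / 16 = 600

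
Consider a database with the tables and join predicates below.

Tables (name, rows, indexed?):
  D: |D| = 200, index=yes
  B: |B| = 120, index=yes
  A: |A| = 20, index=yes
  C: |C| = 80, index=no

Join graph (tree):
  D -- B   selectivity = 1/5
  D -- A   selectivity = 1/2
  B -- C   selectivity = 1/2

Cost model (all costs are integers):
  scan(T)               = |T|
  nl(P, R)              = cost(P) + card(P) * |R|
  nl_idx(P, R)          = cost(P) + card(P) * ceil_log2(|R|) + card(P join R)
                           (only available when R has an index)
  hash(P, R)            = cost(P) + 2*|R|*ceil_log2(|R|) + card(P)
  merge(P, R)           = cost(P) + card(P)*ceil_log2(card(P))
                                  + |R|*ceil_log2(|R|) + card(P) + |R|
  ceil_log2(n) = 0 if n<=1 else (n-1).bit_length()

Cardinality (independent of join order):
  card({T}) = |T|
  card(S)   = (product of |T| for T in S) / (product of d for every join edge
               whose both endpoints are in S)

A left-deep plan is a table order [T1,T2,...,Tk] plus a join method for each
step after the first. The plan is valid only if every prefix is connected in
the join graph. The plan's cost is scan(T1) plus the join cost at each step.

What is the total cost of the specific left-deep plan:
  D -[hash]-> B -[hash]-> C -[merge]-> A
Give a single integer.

3656120

step 1: scan D: cost=200, card=200
step 2: join B via hash
    card(P join B) = 200*120/(5) = 4800
    cost = 200 + 2*120*7 + 200 = 2080
step 3: join C via hash
    card(P join C) = 4800*80/(2) = 192000
    cost = 2080 + 2*80*7 + 4800 = 8000
step 4: join A via merge
    card(P join A) = 192000*20/(2) = 1920000
    cost = 8000 + 192000*18 + 20*5 + 192000 + 20 = 3656120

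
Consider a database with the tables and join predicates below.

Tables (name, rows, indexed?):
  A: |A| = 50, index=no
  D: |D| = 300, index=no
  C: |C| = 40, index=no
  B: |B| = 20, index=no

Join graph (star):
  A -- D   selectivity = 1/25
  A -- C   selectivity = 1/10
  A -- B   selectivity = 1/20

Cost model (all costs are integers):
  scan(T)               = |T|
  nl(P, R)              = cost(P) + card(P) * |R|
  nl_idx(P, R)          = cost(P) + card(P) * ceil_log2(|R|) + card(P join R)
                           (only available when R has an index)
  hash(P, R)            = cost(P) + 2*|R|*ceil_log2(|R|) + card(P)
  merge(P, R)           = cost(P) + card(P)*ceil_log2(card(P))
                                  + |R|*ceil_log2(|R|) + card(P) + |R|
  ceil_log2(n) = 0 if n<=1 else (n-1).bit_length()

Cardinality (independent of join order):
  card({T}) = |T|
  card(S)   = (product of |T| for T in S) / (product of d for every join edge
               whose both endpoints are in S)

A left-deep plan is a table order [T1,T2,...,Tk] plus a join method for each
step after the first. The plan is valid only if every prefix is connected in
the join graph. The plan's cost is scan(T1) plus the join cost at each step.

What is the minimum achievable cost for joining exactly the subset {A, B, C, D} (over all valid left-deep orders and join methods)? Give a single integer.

3080

Selinger DP over subsets of {A,B,C,D}:
  {A}: scan cost=50, card=50
  {D}: scan cost=300, card=300
  {C}: scan cost=40, card=40
  {B}: scan cost=20, card=20
  {AD}: card=600; try (A,hash)→1200, (D,merge)→3400, (A,merge)→3650, (D,hash)→5500, (D,nl)→15050, (A,nl)→15300; best=1200 via (A,hash)
  {AC}: card=200; try (C,hash)→580, (A,merge)→670, (C,merge)→680, (A,hash)→680, (A,nl)→2040, (C,nl)→2050; best=580 via (C,hash)
  {AB}: card=50; try (B,hash)→300, (A,merge)→490, (B,merge)→520, (A,hash)→640, (A,nl)→1020, (B,nl)→1050; best=300 via (B,hash)
  {ACD}: card=2400; try (C,hash)→2280, (D,merge)→5380, (D,hash)→6180, (C,merge)→8080, (C,nl)→25200, (D,nl)→60580; best=2280 via (C,hash)
  {ABD}: card=600; try (B,hash)→2000, (D,merge)→3650, (D,hash)→5750, (B,merge)→7920, (B,nl)→13200, (D,nl)→15300; best=2000 via (B,hash)
  {ABC}: card=200; try (C,hash)→830, (C,merge)→930, (B,hash)→980, (C,nl)→2300, (B,merge)→2500, (B,nl)→4580; best=830 via (C,hash)
  {ABCD}: card=2400; try (C,hash)→3080, (B,hash)→4880, (D,merge)→5630, (D,hash)→6430, (C,merge)→8880, (C,nl)→26000 …(+3); best=3080 via (C,hash)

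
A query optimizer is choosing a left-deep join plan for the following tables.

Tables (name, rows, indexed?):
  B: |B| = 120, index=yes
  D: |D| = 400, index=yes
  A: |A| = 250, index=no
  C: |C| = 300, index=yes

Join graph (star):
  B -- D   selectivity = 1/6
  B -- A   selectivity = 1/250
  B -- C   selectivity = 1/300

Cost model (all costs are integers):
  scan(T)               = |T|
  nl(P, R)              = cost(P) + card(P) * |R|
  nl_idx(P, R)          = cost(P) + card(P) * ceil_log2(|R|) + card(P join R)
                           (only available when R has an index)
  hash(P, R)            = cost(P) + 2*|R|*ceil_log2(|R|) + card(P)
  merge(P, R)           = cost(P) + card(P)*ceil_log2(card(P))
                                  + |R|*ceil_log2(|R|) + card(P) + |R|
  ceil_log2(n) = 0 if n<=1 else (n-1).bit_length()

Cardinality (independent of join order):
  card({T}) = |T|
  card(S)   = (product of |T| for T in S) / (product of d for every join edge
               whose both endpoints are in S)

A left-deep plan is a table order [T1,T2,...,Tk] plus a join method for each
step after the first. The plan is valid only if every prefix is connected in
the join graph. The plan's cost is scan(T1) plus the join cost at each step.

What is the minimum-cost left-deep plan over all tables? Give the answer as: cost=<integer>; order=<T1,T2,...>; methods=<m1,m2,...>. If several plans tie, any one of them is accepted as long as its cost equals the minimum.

Selinger DP (subsets sized 1..n):
  {B}: scan cost=120, card=120
  {D}: scan cost=400, card=400
  {A}: scan cost=250, card=250
  {C}: scan cost=300, card=300
  {BD}: card=8000; try (B,hash)→2480, (D,merge)→5080, (B,merge)→5360, (D,hash)→7440, (D,nl_idx)→9200, (B,nl_idx)→11200 …(+2); best=2480 via (B,hash)
  {AB}: card=120; try (B,nl_idx)→2120, (B,hash)→2180, (A,merge)→3330, (B,merge)→3460, (A,hash)→4240, (A,nl)→30120 …(+1); best=2120 via (B,nl_idx)
  {BC}: card=120; try (C,nl_idx)→1320, (B,hash)→2280, (B,nl_idx)→2520, (C,merge)→4080, (B,merge)→4260, (C,hash)→5640 …(+2); best=1320 via (C,nl_idx)
  {ABD}: card=8000; try (D,merge)→7080, (D,hash)→9440, (D,nl_idx)→11200, (A,hash)→14480, (D,nl)→50120, (A,merge)→116730 …(+1); best=7080 via (D,merge)
  {BCD}: card=8000; try (D,merge)→6280, (D,hash)→8640, (D,nl_idx)→10400, (C,hash)→15880, (D,nl)→49320, (C,nl_idx)→82480 …(+2); best=6280 via (D,merge)
  {ABC}: card=120; try (C,nl_idx)→3320, (A,merge)→4530, (A,hash)→5440, (C,merge)→6080, (C,hash)→7640, (A,nl)→31320 …(+1); best=3320 via (C,nl_idx)
  {ABCD}: card=8000; try (D,merge)→8280, (D,hash)→10640, (D,nl_idx)→12400, (A,hash)→18280, (C,hash)→20480, (D,nl)→51320 …(+5); best=8280 via (D,merge)

cost=8280; order=A,B,C,D; methods=nl_idx,nl_idx,merge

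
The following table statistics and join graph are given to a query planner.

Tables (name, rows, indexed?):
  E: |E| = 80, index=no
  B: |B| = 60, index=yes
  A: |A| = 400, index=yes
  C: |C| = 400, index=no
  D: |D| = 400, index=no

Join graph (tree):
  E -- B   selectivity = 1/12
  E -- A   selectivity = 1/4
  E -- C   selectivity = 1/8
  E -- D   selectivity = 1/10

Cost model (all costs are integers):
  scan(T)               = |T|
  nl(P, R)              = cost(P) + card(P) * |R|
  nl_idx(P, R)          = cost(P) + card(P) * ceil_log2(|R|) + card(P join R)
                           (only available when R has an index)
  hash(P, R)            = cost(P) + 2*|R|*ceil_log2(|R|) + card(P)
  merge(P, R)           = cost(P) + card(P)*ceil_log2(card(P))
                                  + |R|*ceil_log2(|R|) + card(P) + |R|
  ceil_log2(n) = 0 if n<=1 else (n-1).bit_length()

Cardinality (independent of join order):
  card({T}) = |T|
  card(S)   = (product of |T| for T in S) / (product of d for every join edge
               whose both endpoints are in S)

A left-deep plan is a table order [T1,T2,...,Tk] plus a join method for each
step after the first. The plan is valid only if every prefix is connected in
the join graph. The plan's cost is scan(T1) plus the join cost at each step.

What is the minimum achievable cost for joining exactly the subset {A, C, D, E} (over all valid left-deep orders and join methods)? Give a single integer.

179520

Selinger DP over subsets of {A,C,D,E}:
  {E}: scan cost=80, card=80
  {A}: scan cost=400, card=400
  {C}: scan cost=400, card=400
  {D}: scan cost=400, card=400
  {AE}: card=8000; try (E,hash)→1920, (A,merge)→4720, (E,merge)→5040, (A,hash)→7360, (A,nl_idx)→8800, (A,nl)→32080 …(+1); best=1920 via (E,hash)
  {CE}: card=4000; try (E,hash)→1920, (C,merge)→4720, (E,merge)→5040, (C,hash)→7360, (C,nl)→32080, (E,nl)→32400; best=1920 via (E,hash)
  {DE}: card=3200; try (E,hash)→1920, (D,merge)→4720, (E,merge)→5040, (D,hash)→7360, (D,nl)→32080, (E,nl)→32400; best=1920 via (E,hash)
  {ACE}: card=400000; try (A,hash)→13120, (C,hash)→17120, (A,merge)→57920, (C,merge)→117920, (A,nl_idx)→437920, (A,nl)→1601920 …(+1); best=13120 via (A,hash)
  {ADE}: card=320000; try (A,hash)→12320, (D,hash)→17120, (A,merge)→47520, (D,merge)→117920, (A,nl_idx)→350720, (A,nl)→1281920 …(+1); best=12320 via (A,hash)
  {CDE}: card=160000; try (C,hash)→12320, (D,hash)→13120, (C,merge)→47520, (D,merge)→57920, (C,nl)→1281920, (D,nl)→1601920; best=12320 via (C,hash)
  {ACDE}: card=16000000; try (A,hash)→179520, (C,hash)→339520, (D,hash)→420320, (A,merge)→3056320, (C,merge)→6416320, (D,merge)→8017120 …(+4); best=179520 via (A,hash)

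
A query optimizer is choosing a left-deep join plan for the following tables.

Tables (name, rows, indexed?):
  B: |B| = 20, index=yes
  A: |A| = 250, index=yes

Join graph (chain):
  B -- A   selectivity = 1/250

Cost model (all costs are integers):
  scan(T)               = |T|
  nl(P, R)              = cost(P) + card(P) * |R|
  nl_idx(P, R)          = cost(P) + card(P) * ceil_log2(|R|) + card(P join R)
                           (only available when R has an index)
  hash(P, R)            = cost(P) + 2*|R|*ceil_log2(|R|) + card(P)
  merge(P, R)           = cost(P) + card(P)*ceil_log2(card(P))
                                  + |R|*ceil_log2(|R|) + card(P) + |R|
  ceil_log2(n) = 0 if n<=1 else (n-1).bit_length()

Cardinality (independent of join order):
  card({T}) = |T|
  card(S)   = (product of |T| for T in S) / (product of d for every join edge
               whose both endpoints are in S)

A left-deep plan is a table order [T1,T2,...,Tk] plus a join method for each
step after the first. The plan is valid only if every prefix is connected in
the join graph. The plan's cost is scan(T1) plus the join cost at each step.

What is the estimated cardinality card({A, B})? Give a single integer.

20

Tables in S: A(250), B(20)
Edges inside S: B-A(d=250)
numerator = 250 * 20 = 5000
denominator = 250 = 250
card(S) = 5000 / 250 = 20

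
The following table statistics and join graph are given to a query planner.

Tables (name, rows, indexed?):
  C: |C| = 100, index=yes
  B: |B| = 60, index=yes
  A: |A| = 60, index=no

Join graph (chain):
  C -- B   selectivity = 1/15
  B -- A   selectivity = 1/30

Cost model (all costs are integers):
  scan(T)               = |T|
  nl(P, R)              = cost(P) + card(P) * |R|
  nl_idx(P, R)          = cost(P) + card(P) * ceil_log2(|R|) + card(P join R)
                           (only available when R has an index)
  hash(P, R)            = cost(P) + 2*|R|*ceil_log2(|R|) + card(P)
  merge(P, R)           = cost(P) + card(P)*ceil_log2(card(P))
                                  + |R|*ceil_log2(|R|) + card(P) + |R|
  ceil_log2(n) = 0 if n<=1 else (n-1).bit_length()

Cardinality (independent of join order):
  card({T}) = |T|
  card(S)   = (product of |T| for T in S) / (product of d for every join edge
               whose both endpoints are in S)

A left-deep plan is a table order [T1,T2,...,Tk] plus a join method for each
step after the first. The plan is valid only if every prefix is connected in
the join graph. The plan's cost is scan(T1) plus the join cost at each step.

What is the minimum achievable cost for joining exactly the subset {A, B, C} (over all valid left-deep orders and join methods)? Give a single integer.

Selinger DP over subsets of {A,B,C}:
  {C}: scan cost=100, card=100
  {B}: scan cost=60, card=60
  {A}: scan cost=60, card=60
  {BC}: card=400; try (C,nl_idx)→880, (B,hash)→920, (B,nl_idx)→1100, (C,merge)→1280, (B,merge)→1320, (C,hash)→1520 …(+2); best=880 via (C,nl_idx)
  {AB}: card=120; try (B,nl_idx)→540, (B,hash)→840, (A,hash)→840, (B,merge)→900, (A,merge)→900, (B,nl)→3660 …(+1); best=540 via (B,nl_idx)
  {ABC}: card=800; try (A,hash)→2000, (C,hash)→2060, (C,nl_idx)→2180, (C,merge)→2300, (A,merge)→5300, (C,nl)→12540 …(+1); best=2000 via (A,hash)

2000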